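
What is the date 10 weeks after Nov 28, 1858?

February 6, 1859

Advancing 10 weeks = 70 days from November 28, 1858.
November has 30 days, so 30 − 28 = 2 days remain after November 28, 1858; 70 − 2 = 68 left.
December 1858 has 31 days: 68 − 31 = 37 left.
January 1859 has 31 days: 37 − 31 = 6 left.
6 days into February 1859 → February 6, 1859.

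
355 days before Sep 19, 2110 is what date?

Subtracting 355 days from September 19, 2110.
Going back 19 days from September 19, 2110 reaches the end of the previous month; 355 − 19 = 336 left.
August 2110 has 31 days: 336 − 31 = 305 left.
July 2110 has 31 days: 305 − 31 = 274 left.
June 2110 has 30 days: 274 − 30 = 244 left.
May 2110 has 31 days: 244 − 31 = 213 left.
April 2110 has 30 days: 213 − 30 = 183 left.
March 2110 has 31 days: 183 − 31 = 152 left.
February 2110 has 28 days (2110 is not a leap year): 152 − 28 = 124 left.
January 2110 has 31 days: 124 − 31 = 93 left.
December 2109 has 31 days: 93 − 31 = 62 left.
November 2109 has 30 days: 62 − 30 = 32 left.
October 2109 has 31 days: 32 − 31 = 1 left.
September 2109 has 30 days; 30 − 1 = 29 → September 29, 2109.

September 29, 2109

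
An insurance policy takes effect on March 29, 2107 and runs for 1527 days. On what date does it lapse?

Counting forward 1527 days from March 29, 2107.
March has 31 days, so 31 − 29 = 2 days remain after March 29, 2107; 1527 − 2 = 1525 left.
April 2107 has 30 days: 1525 − 30 = 1495 left.
May 2107 has 31 days: 1495 − 31 = 1464 left.
June 2107 has 30 days: 1464 − 30 = 1434 left.
July 2107 has 31 days: 1434 − 31 = 1403 left.
August 2107 has 31 days: 1403 − 31 = 1372 left.
September 2107 has 30 days: 1372 − 30 = 1342 left.
October 2107 has 31 days: 1342 − 31 = 1311 left.
November 2107 has 30 days: 1311 − 30 = 1281 left.
December 2107 has 31 days: 1281 − 31 = 1250 left.
January 2108 has 31 days: 1250 − 31 = 1219 left.
February 2108 has 29 days (2108 is a leap year): 1219 − 29 = 1190 left.
March 2108 has 31 days: 1190 − 31 = 1159 left.
April 2108 has 30 days: 1159 − 30 = 1129 left.
May 2108 has 31 days: 1129 − 31 = 1098 left.
June 2108 has 30 days: 1098 − 30 = 1068 left.
July 2108 has 31 days: 1068 − 31 = 1037 left.
August 2108 has 31 days: 1037 − 31 = 1006 left.
September 2108 has 30 days: 1006 − 30 = 976 left.
October 2108 has 31 days: 976 − 31 = 945 left.
November 2108 has 30 days: 945 − 30 = 915 left.
December 2108 has 31 days: 915 − 31 = 884 left.
January 2109 has 31 days: 884 − 31 = 853 left.
February 2109 has 28 days (2109 is not a leap year): 853 − 28 = 825 left.
March 2109 has 31 days: 825 − 31 = 794 left.
April 2109 has 30 days: 794 − 30 = 764 left.
May 2109 has 31 days: 764 − 31 = 733 left.
June 2109 has 30 days: 733 − 30 = 703 left.
July 2109 has 31 days: 703 − 31 = 672 left.
August 2109 has 31 days: 672 − 31 = 641 left.
September 2109 has 30 days: 641 − 30 = 611 left.
October 2109 has 31 days: 611 − 31 = 580 left.
November 2109 has 30 days: 580 − 30 = 550 left.
December 2109 has 31 days: 550 − 31 = 519 left.
January 2110 has 31 days: 519 − 31 = 488 left.
February 2110 has 28 days (2110 is not a leap year): 488 − 28 = 460 left.
March 2110 has 31 days: 460 − 31 = 429 left.
April 2110 has 30 days: 429 − 30 = 399 left.
May 2110 has 31 days: 399 − 31 = 368 left.
June 2110 has 30 days: 368 − 30 = 338 left.
July 2110 has 31 days: 338 − 31 = 307 left.
August 2110 has 31 days: 307 − 31 = 276 left.
September 2110 has 30 days: 276 − 30 = 246 left.
October 2110 has 31 days: 246 − 31 = 215 left.
November 2110 has 30 days: 215 − 30 = 185 left.
December 2110 has 31 days: 185 − 31 = 154 left.
January 2111 has 31 days: 154 − 31 = 123 left.
February 2111 has 28 days (2111 is not a leap year): 123 − 28 = 95 left.
March 2111 has 31 days: 95 − 31 = 64 left.
April 2111 has 30 days: 64 − 30 = 34 left.
May 2111 has 31 days: 34 − 31 = 3 left.
3 days into June 2111 → June 3, 2111.

June 3, 2111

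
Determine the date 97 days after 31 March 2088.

Adding 97 days from March 31, 2088.
March has 31 days, so 31 − 31 = 0 days remain after March 31, 2088; 97 − 0 = 97 left.
April 2088 has 30 days: 97 − 30 = 67 left.
May 2088 has 31 days: 67 − 31 = 36 left.
June 2088 has 30 days: 36 − 30 = 6 left.
6 days into July 2088 → July 6, 2088.

July 6, 2088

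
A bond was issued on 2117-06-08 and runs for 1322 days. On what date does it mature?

January 20, 2121

Counting forward 1322 days from June 8, 2117.
June has 30 days, so 30 − 8 = 22 days remain after June 8, 2117; 1322 − 22 = 1300 left.
July 2117 has 31 days: 1300 − 31 = 1269 left.
August 2117 has 31 days: 1269 − 31 = 1238 left.
September 2117 has 30 days: 1238 − 30 = 1208 left.
October 2117 has 31 days: 1208 − 31 = 1177 left.
November 2117 has 30 days: 1177 − 30 = 1147 left.
December 2117 has 31 days: 1147 − 31 = 1116 left.
January 2118 has 31 days: 1116 − 31 = 1085 left.
February 2118 has 28 days (2118 is not a leap year): 1085 − 28 = 1057 left.
March 2118 has 31 days: 1057 − 31 = 1026 left.
April 2118 has 30 days: 1026 − 30 = 996 left.
May 2118 has 31 days: 996 − 31 = 965 left.
June 2118 has 30 days: 965 − 30 = 935 left.
July 2118 has 31 days: 935 − 31 = 904 left.
August 2118 has 31 days: 904 − 31 = 873 left.
September 2118 has 30 days: 873 − 30 = 843 left.
October 2118 has 31 days: 843 − 31 = 812 left.
November 2118 has 30 days: 812 − 30 = 782 left.
December 2118 has 31 days: 782 − 31 = 751 left.
January 2119 has 31 days: 751 − 31 = 720 left.
February 2119 has 28 days (2119 is not a leap year): 720 − 28 = 692 left.
March 2119 has 31 days: 692 − 31 = 661 left.
April 2119 has 30 days: 661 − 30 = 631 left.
May 2119 has 31 days: 631 − 31 = 600 left.
June 2119 has 30 days: 600 − 30 = 570 left.
July 2119 has 31 days: 570 − 31 = 539 left.
August 2119 has 31 days: 539 − 31 = 508 left.
September 2119 has 30 days: 508 − 30 = 478 left.
October 2119 has 31 days: 478 − 31 = 447 left.
November 2119 has 30 days: 447 − 30 = 417 left.
December 2119 has 31 days: 417 − 31 = 386 left.
January 2120 has 31 days: 386 − 31 = 355 left.
February 2120 has 29 days (2120 is a leap year): 355 − 29 = 326 left.
March 2120 has 31 days: 326 − 31 = 295 left.
April 2120 has 30 days: 295 − 30 = 265 left.
May 2120 has 31 days: 265 − 31 = 234 left.
June 2120 has 30 days: 234 − 30 = 204 left.
July 2120 has 31 days: 204 − 31 = 173 left.
August 2120 has 31 days: 173 − 31 = 142 left.
September 2120 has 30 days: 142 − 30 = 112 left.
October 2120 has 31 days: 112 − 31 = 81 left.
November 2120 has 30 days: 81 − 30 = 51 left.
December 2120 has 31 days: 51 − 31 = 20 left.
20 days into January 2121 → January 20, 2121.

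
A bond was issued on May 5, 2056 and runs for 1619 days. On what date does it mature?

October 10, 2060

Counting forward 1619 days from May 5, 2056.
May has 31 days, so 31 − 5 = 26 days remain after May 5, 2056; 1619 − 26 = 1593 left.
June 2056 has 30 days: 1593 − 30 = 1563 left.
July 2056 has 31 days: 1563 − 31 = 1532 left.
August 2056 has 31 days: 1532 − 31 = 1501 left.
September 2056 has 30 days: 1501 − 30 = 1471 left.
October 2056 has 31 days: 1471 − 31 = 1440 left.
November 2056 has 30 days: 1440 − 30 = 1410 left.
December 2056 has 31 days: 1410 − 31 = 1379 left.
January 2057 has 31 days: 1379 − 31 = 1348 left.
February 2057 has 28 days (2057 is not a leap year): 1348 − 28 = 1320 left.
March 2057 has 31 days: 1320 − 31 = 1289 left.
April 2057 has 30 days: 1289 − 30 = 1259 left.
May 2057 has 31 days: 1259 − 31 = 1228 left.
June 2057 has 30 days: 1228 − 30 = 1198 left.
July 2057 has 31 days: 1198 − 31 = 1167 left.
August 2057 has 31 days: 1167 − 31 = 1136 left.
September 2057 has 30 days: 1136 − 30 = 1106 left.
October 2057 has 31 days: 1106 − 31 = 1075 left.
November 2057 has 30 days: 1075 − 30 = 1045 left.
December 2057 has 31 days: 1045 − 31 = 1014 left.
January 2058 has 31 days: 1014 − 31 = 983 left.
February 2058 has 28 days (2058 is not a leap year): 983 − 28 = 955 left.
March 2058 has 31 days: 955 − 31 = 924 left.
April 2058 has 30 days: 924 − 30 = 894 left.
May 2058 has 31 days: 894 − 31 = 863 left.
June 2058 has 30 days: 863 − 30 = 833 left.
July 2058 has 31 days: 833 − 31 = 802 left.
August 2058 has 31 days: 802 − 31 = 771 left.
September 2058 has 30 days: 771 − 30 = 741 left.
October 2058 has 31 days: 741 − 31 = 710 left.
November 2058 has 30 days: 710 − 30 = 680 left.
December 2058 has 31 days: 680 − 31 = 649 left.
January 2059 has 31 days: 649 − 31 = 618 left.
February 2059 has 28 days (2059 is not a leap year): 618 − 28 = 590 left.
March 2059 has 31 days: 590 − 31 = 559 left.
April 2059 has 30 days: 559 − 30 = 529 left.
May 2059 has 31 days: 529 − 31 = 498 left.
June 2059 has 30 days: 498 − 30 = 468 left.
July 2059 has 31 days: 468 − 31 = 437 left.
August 2059 has 31 days: 437 − 31 = 406 left.
September 2059 has 30 days: 406 − 30 = 376 left.
October 2059 has 31 days: 376 − 31 = 345 left.
November 2059 has 30 days: 345 − 30 = 315 left.
December 2059 has 31 days: 315 − 31 = 284 left.
January 2060 has 31 days: 284 − 31 = 253 left.
February 2060 has 29 days (2060 is a leap year): 253 − 29 = 224 left.
March 2060 has 31 days: 224 − 31 = 193 left.
April 2060 has 30 days: 193 − 30 = 163 left.
May 2060 has 31 days: 163 − 31 = 132 left.
June 2060 has 30 days: 132 − 30 = 102 left.
July 2060 has 31 days: 102 − 31 = 71 left.
August 2060 has 31 days: 71 − 31 = 40 left.
September 2060 has 30 days: 40 − 30 = 10 left.
10 days into October 2060 → October 10, 2060.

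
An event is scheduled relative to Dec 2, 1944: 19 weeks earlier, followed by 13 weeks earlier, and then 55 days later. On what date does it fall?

Counting back 19 weeks (= 133 days) from December 2, 1944:
Going back 2 days from December 2, 1944 reaches the end of the previous month; 133 − 2 = 131 left.
November 1944 has 30 days: 131 − 30 = 101 left.
October 1944 has 31 days: 101 − 31 = 70 left.
September 1944 has 30 days: 70 − 30 = 40 left.
August 1944 has 31 days: 40 − 31 = 9 left.
July 1944 has 31 days; 31 − 9 = 22 → July 22, 1944.
Going back 13 weeks (= 91 days) from July 22, 1944:
Going back 22 days from July 22, 1944 reaches the end of the previous month; 91 − 22 = 69 left.
June 1944 has 30 days: 69 − 30 = 39 left.
May 1944 has 31 days: 39 − 31 = 8 left.
April 1944 has 30 days; 30 − 8 = 22 → April 22, 1944.
Counting forward 55 days from April 22, 1944:
April has 30 days, so 30 − 22 = 8 days remain after April 22, 1944; 55 − 8 = 47 left.
May 1944 has 31 days: 47 − 31 = 16 left.
16 days into June 1944 → June 16, 1944.

June 16, 1944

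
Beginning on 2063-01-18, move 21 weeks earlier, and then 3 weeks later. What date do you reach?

Subtracting 21 weeks (= 147 days) from January 18, 2063:
Going back 18 days from January 18, 2063 reaches the end of the previous month; 147 − 18 = 129 left.
December 2062 has 31 days: 129 − 31 = 98 left.
November 2062 has 30 days: 98 − 30 = 68 left.
October 2062 has 31 days: 68 − 31 = 37 left.
September 2062 has 30 days: 37 − 30 = 7 left.
August 2062 has 31 days; 31 − 7 = 24 → August 24, 2062.
Adding 3 weeks (= 21 days) from August 24, 2062:
August has 31 days, so 31 − 24 = 7 days remain after August 24, 2062; 21 − 7 = 14 left.
14 days into September 2062 → September 14, 2062.

September 14, 2062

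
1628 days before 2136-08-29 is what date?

Counting back 1628 days from August 29, 2136.
Going back 29 days from August 29, 2136 reaches the end of the previous month; 1628 − 29 = 1599 left.
July 2136 has 31 days: 1599 − 31 = 1568 left.
June 2136 has 30 days: 1568 − 30 = 1538 left.
May 2136 has 31 days: 1538 − 31 = 1507 left.
April 2136 has 30 days: 1507 − 30 = 1477 left.
March 2136 has 31 days: 1477 − 31 = 1446 left.
February 2136 has 29 days (2136 is a leap year): 1446 − 29 = 1417 left.
January 2136 has 31 days: 1417 − 31 = 1386 left.
December 2135 has 31 days: 1386 − 31 = 1355 left.
November 2135 has 30 days: 1355 − 30 = 1325 left.
October 2135 has 31 days: 1325 − 31 = 1294 left.
September 2135 has 30 days: 1294 − 30 = 1264 left.
August 2135 has 31 days: 1264 − 31 = 1233 left.
July 2135 has 31 days: 1233 − 31 = 1202 left.
June 2135 has 30 days: 1202 − 30 = 1172 left.
May 2135 has 31 days: 1172 − 31 = 1141 left.
April 2135 has 30 days: 1141 − 30 = 1111 left.
March 2135 has 31 days: 1111 − 31 = 1080 left.
February 2135 has 28 days (2135 is not a leap year): 1080 − 28 = 1052 left.
January 2135 has 31 days: 1052 − 31 = 1021 left.
December 2134 has 31 days: 1021 − 31 = 990 left.
November 2134 has 30 days: 990 − 30 = 960 left.
October 2134 has 31 days: 960 − 31 = 929 left.
September 2134 has 30 days: 929 − 30 = 899 left.
August 2134 has 31 days: 899 − 31 = 868 left.
July 2134 has 31 days: 868 − 31 = 837 left.
June 2134 has 30 days: 837 − 30 = 807 left.
May 2134 has 31 days: 807 − 31 = 776 left.
April 2134 has 30 days: 776 − 30 = 746 left.
March 2134 has 31 days: 746 − 31 = 715 left.
February 2134 has 28 days (2134 is not a leap year): 715 − 28 = 687 left.
January 2134 has 31 days: 687 − 31 = 656 left.
December 2133 has 31 days: 656 − 31 = 625 left.
November 2133 has 30 days: 625 − 30 = 595 left.
October 2133 has 31 days: 595 − 31 = 564 left.
September 2133 has 30 days: 564 − 30 = 534 left.
August 2133 has 31 days: 534 − 31 = 503 left.
July 2133 has 31 days: 503 − 31 = 472 left.
June 2133 has 30 days: 472 − 30 = 442 left.
May 2133 has 31 days: 442 − 31 = 411 left.
April 2133 has 30 days: 411 − 30 = 381 left.
March 2133 has 31 days: 381 − 31 = 350 left.
February 2133 has 28 days (2133 is not a leap year): 350 − 28 = 322 left.
January 2133 has 31 days: 322 − 31 = 291 left.
December 2132 has 31 days: 291 − 31 = 260 left.
November 2132 has 30 days: 260 − 30 = 230 left.
October 2132 has 31 days: 230 − 31 = 199 left.
September 2132 has 30 days: 199 − 30 = 169 left.
August 2132 has 31 days: 169 − 31 = 138 left.
July 2132 has 31 days: 138 − 31 = 107 left.
June 2132 has 30 days: 107 − 30 = 77 left.
May 2132 has 31 days: 77 − 31 = 46 left.
April 2132 has 30 days: 46 − 30 = 16 left.
March 2132 has 31 days; 31 − 16 = 15 → March 15, 2132.

March 15, 2132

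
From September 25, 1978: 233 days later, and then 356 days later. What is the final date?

Advancing 233 days from September 25, 1978:
September has 30 days, so 30 − 25 = 5 days remain after September 25, 1978; 233 − 5 = 228 left.
October 1978 has 31 days: 228 − 31 = 197 left.
November 1978 has 30 days: 197 − 30 = 167 left.
December 1978 has 31 days: 167 − 31 = 136 left.
January 1979 has 31 days: 136 − 31 = 105 left.
February 1979 has 28 days (1979 is not a leap year): 105 − 28 = 77 left.
March 1979 has 31 days: 77 − 31 = 46 left.
April 1979 has 30 days: 46 − 30 = 16 left.
16 days into May 1979 → May 16, 1979.
Advancing 356 days from May 16, 1979:
May has 31 days, so 31 − 16 = 15 days remain after May 16, 1979; 356 − 15 = 341 left.
June 1979 has 30 days: 341 − 30 = 311 left.
July 1979 has 31 days: 311 − 31 = 280 left.
August 1979 has 31 days: 280 − 31 = 249 left.
September 1979 has 30 days: 249 − 30 = 219 left.
October 1979 has 31 days: 219 − 31 = 188 left.
November 1979 has 30 days: 188 − 30 = 158 left.
December 1979 has 31 days: 158 − 31 = 127 left.
January 1980 has 31 days: 127 − 31 = 96 left.
February 1980 has 29 days (1980 is a leap year): 96 − 29 = 67 left.
March 1980 has 31 days: 67 − 31 = 36 left.
April 1980 has 30 days: 36 − 30 = 6 left.
6 days into May 1980 → May 6, 1980.

May 6, 1980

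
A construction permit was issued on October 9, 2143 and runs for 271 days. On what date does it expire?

Advancing 271 days from October 9, 2143.
October has 31 days, so 31 − 9 = 22 days remain after October 9, 2143; 271 − 22 = 249 left.
November 2143 has 30 days: 249 − 30 = 219 left.
December 2143 has 31 days: 219 − 31 = 188 left.
January 2144 has 31 days: 188 − 31 = 157 left.
February 2144 has 29 days (2144 is a leap year): 157 − 29 = 128 left.
March 2144 has 31 days: 128 − 31 = 97 left.
April 2144 has 30 days: 97 − 30 = 67 left.
May 2144 has 31 days: 67 − 31 = 36 left.
June 2144 has 30 days: 36 − 30 = 6 left.
6 days into July 2144 → July 6, 2144.

July 6, 2144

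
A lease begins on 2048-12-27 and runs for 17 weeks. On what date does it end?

Adding 17 weeks = 119 days from December 27, 2048.
December has 31 days, so 31 − 27 = 4 days remain after December 27, 2048; 119 − 4 = 115 left.
January 2049 has 31 days: 115 − 31 = 84 left.
February 2049 has 28 days (2049 is not a leap year): 84 − 28 = 56 left.
March 2049 has 31 days: 56 − 31 = 25 left.
25 days into April 2049 → April 25, 2049.

April 25, 2049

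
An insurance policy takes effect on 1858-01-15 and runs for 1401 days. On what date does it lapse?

November 16, 1861

Advancing 1401 days from January 15, 1858.
January has 31 days, so 31 − 15 = 16 days remain after January 15, 1858; 1401 − 16 = 1385 left.
February 1858 has 28 days (1858 is not a leap year): 1385 − 28 = 1357 left.
March 1858 has 31 days: 1357 − 31 = 1326 left.
April 1858 has 30 days: 1326 − 30 = 1296 left.
May 1858 has 31 days: 1296 − 31 = 1265 left.
June 1858 has 30 days: 1265 − 30 = 1235 left.
July 1858 has 31 days: 1235 − 31 = 1204 left.
August 1858 has 31 days: 1204 − 31 = 1173 left.
September 1858 has 30 days: 1173 − 30 = 1143 left.
October 1858 has 31 days: 1143 − 31 = 1112 left.
November 1858 has 30 days: 1112 − 30 = 1082 left.
December 1858 has 31 days: 1082 − 31 = 1051 left.
January 1859 has 31 days: 1051 − 31 = 1020 left.
February 1859 has 28 days (1859 is not a leap year): 1020 − 28 = 992 left.
March 1859 has 31 days: 992 − 31 = 961 left.
April 1859 has 30 days: 961 − 30 = 931 left.
May 1859 has 31 days: 931 − 31 = 900 left.
June 1859 has 30 days: 900 − 30 = 870 left.
July 1859 has 31 days: 870 − 31 = 839 left.
August 1859 has 31 days: 839 − 31 = 808 left.
September 1859 has 30 days: 808 − 30 = 778 left.
October 1859 has 31 days: 778 − 31 = 747 left.
November 1859 has 30 days: 747 − 30 = 717 left.
December 1859 has 31 days: 717 − 31 = 686 left.
January 1860 has 31 days: 686 − 31 = 655 left.
February 1860 has 29 days (1860 is a leap year): 655 − 29 = 626 left.
March 1860 has 31 days: 626 − 31 = 595 left.
April 1860 has 30 days: 595 − 30 = 565 left.
May 1860 has 31 days: 565 − 31 = 534 left.
June 1860 has 30 days: 534 − 30 = 504 left.
July 1860 has 31 days: 504 − 31 = 473 left.
August 1860 has 31 days: 473 − 31 = 442 left.
September 1860 has 30 days: 442 − 30 = 412 left.
October 1860 has 31 days: 412 − 31 = 381 left.
November 1860 has 30 days: 381 − 30 = 351 left.
December 1860 has 31 days: 351 − 31 = 320 left.
January 1861 has 31 days: 320 − 31 = 289 left.
February 1861 has 28 days (1861 is not a leap year): 289 − 28 = 261 left.
March 1861 has 31 days: 261 − 31 = 230 left.
April 1861 has 30 days: 230 − 30 = 200 left.
May 1861 has 31 days: 200 − 31 = 169 left.
June 1861 has 30 days: 169 − 30 = 139 left.
July 1861 has 31 days: 139 − 31 = 108 left.
August 1861 has 31 days: 108 − 31 = 77 left.
September 1861 has 30 days: 77 − 30 = 47 left.
October 1861 has 31 days: 47 − 31 = 16 left.
16 days into November 1861 → November 16, 1861.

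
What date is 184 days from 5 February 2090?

August 8, 2090

Counting forward 184 days from February 5, 2090.
February has 28 days, so 28 − 5 = 23 days remain after February 5, 2090; 184 − 23 = 161 left.
March 2090 has 31 days: 161 − 31 = 130 left.
April 2090 has 30 days: 130 − 30 = 100 left.
May 2090 has 31 days: 100 − 31 = 69 left.
June 2090 has 30 days: 69 − 30 = 39 left.
July 2090 has 31 days: 39 − 31 = 8 left.
8 days into August 2090 → August 8, 2090.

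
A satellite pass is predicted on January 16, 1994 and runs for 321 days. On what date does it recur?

December 3, 1994

Adding 321 days from January 16, 1994.
January has 31 days, so 31 − 16 = 15 days remain after January 16, 1994; 321 − 15 = 306 left.
February 1994 has 28 days (1994 is not a leap year): 306 − 28 = 278 left.
March 1994 has 31 days: 278 − 31 = 247 left.
April 1994 has 30 days: 247 − 30 = 217 left.
May 1994 has 31 days: 217 − 31 = 186 left.
June 1994 has 30 days: 186 − 30 = 156 left.
July 1994 has 31 days: 156 − 31 = 125 left.
August 1994 has 31 days: 125 − 31 = 94 left.
September 1994 has 30 days: 94 − 30 = 64 left.
October 1994 has 31 days: 64 − 31 = 33 left.
November 1994 has 30 days: 33 − 30 = 3 left.
3 days into December 1994 → December 3, 1994.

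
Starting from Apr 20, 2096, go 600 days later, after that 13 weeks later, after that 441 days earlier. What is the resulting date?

Counting forward 600 days from April 20, 2096:
April has 30 days, so 30 − 20 = 10 days remain after April 20, 2096; 600 − 10 = 590 left.
May 2096 has 31 days: 590 − 31 = 559 left.
June 2096 has 30 days: 559 − 30 = 529 left.
July 2096 has 31 days: 529 − 31 = 498 left.
August 2096 has 31 days: 498 − 31 = 467 left.
September 2096 has 30 days: 467 − 30 = 437 left.
October 2096 has 31 days: 437 − 31 = 406 left.
November 2096 has 30 days: 406 − 30 = 376 left.
December 2096 has 31 days: 376 − 31 = 345 left.
January 2097 has 31 days: 345 − 31 = 314 left.
February 2097 has 28 days (2097 is not a leap year): 314 − 28 = 286 left.
March 2097 has 31 days: 286 − 31 = 255 left.
April 2097 has 30 days: 255 − 30 = 225 left.
May 2097 has 31 days: 225 − 31 = 194 left.
June 2097 has 30 days: 194 − 30 = 164 left.
July 2097 has 31 days: 164 − 31 = 133 left.
August 2097 has 31 days: 133 − 31 = 102 left.
September 2097 has 30 days: 102 − 30 = 72 left.
October 2097 has 31 days: 72 − 31 = 41 left.
November 2097 has 30 days: 41 − 30 = 11 left.
11 days into December 2097 → December 11, 2097.
Counting forward 13 weeks (= 91 days) from December 11, 2097:
December has 31 days, so 31 − 11 = 20 days remain after December 11, 2097; 91 − 20 = 71 left.
January 2098 has 31 days: 71 − 31 = 40 left.
February 2098 has 28 days (2098 is not a leap year): 40 − 28 = 12 left.
12 days into March 2098 → March 12, 2098.
Going back 441 days from March 12, 2098:
Going back 12 days from March 12, 2098 reaches the end of the previous month; 441 − 12 = 429 left.
February 2098 has 28 days (2098 is not a leap year): 429 − 28 = 401 left.
January 2098 has 31 days: 401 − 31 = 370 left.
December 2097 has 31 days: 370 − 31 = 339 left.
November 2097 has 30 days: 339 − 30 = 309 left.
October 2097 has 31 days: 309 − 31 = 278 left.
September 2097 has 30 days: 278 − 30 = 248 left.
August 2097 has 31 days: 248 − 31 = 217 left.
July 2097 has 31 days: 217 − 31 = 186 left.
June 2097 has 30 days: 186 − 30 = 156 left.
May 2097 has 31 days: 156 − 31 = 125 left.
April 2097 has 30 days: 125 − 30 = 95 left.
March 2097 has 31 days: 95 − 31 = 64 left.
February 2097 has 28 days (2097 is not a leap year): 64 − 28 = 36 left.
January 2097 has 31 days: 36 − 31 = 5 left.
December 2096 has 31 days; 31 − 5 = 26 → December 26, 2096.

December 26, 2096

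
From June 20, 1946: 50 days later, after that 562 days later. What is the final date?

Adding 50 days from June 20, 1946:
June has 30 days, so 30 − 20 = 10 days remain after June 20, 1946; 50 − 10 = 40 left.
July 1946 has 31 days: 40 − 31 = 9 left.
9 days into August 1946 → August 9, 1946.
Advancing 562 days from August 9, 1946:
August has 31 days, so 31 − 9 = 22 days remain after August 9, 1946; 562 − 22 = 540 left.
September 1946 has 30 days: 540 − 30 = 510 left.
October 1946 has 31 days: 510 − 31 = 479 left.
November 1946 has 30 days: 479 − 30 = 449 left.
December 1946 has 31 days: 449 − 31 = 418 left.
January 1947 has 31 days: 418 − 31 = 387 left.
February 1947 has 28 days (1947 is not a leap year): 387 − 28 = 359 left.
March 1947 has 31 days: 359 − 31 = 328 left.
April 1947 has 30 days: 328 − 30 = 298 left.
May 1947 has 31 days: 298 − 31 = 267 left.
June 1947 has 30 days: 267 − 30 = 237 left.
July 1947 has 31 days: 237 − 31 = 206 left.
August 1947 has 31 days: 206 − 31 = 175 left.
September 1947 has 30 days: 175 − 30 = 145 left.
October 1947 has 31 days: 145 − 31 = 114 left.
November 1947 has 30 days: 114 − 30 = 84 left.
December 1947 has 31 days: 84 − 31 = 53 left.
January 1948 has 31 days: 53 − 31 = 22 left.
22 days into February 1948 → February 22, 1948.

February 22, 1948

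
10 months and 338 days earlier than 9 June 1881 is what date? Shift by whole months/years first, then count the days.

September 6, 1879

Going back 10 months and 338 days from June 9, 1881: first the month/year part, then the days.
month 6 − 10 = -4, which is month 8 of year 1880 → August 1880.
Day 9 is valid in August, giving August 9, 1880.
Now subtract 338 days from August 9, 1880.
Going back 9 days from August 9, 1880 reaches the end of the previous month; 338 − 9 = 329 left.
July 1880 has 31 days: 329 − 31 = 298 left.
June 1880 has 30 days: 298 − 30 = 268 left.
May 1880 has 31 days: 268 − 31 = 237 left.
April 1880 has 30 days: 237 − 30 = 207 left.
March 1880 has 31 days: 207 − 31 = 176 left.
February 1880 has 29 days (1880 is a leap year): 176 − 29 = 147 left.
January 1880 has 31 days: 147 − 31 = 116 left.
December 1879 has 31 days: 116 − 31 = 85 left.
November 1879 has 30 days: 85 − 30 = 55 left.
October 1879 has 31 days: 55 − 31 = 24 left.
September 1879 has 30 days; 30 − 24 = 6 → September 6, 1879.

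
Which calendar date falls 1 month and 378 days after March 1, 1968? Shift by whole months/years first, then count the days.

April 14, 1969

Advancing 1 month and 378 days from March 1, 1968: first the month/year part, then the days.
month 3 + 1 = 4 → April 1968.
Day 1 is valid in April, giving April 1, 1968.
Now add 378 days from April 1, 1968.
April has 30 days, so 30 − 1 = 29 days remain after April 1, 1968; 378 − 29 = 349 left.
May 1968 has 31 days: 349 − 31 = 318 left.
June 1968 has 30 days: 318 − 30 = 288 left.
July 1968 has 31 days: 288 − 31 = 257 left.
August 1968 has 31 days: 257 − 31 = 226 left.
September 1968 has 30 days: 226 − 30 = 196 left.
October 1968 has 31 days: 196 − 31 = 165 left.
November 1968 has 30 days: 165 − 30 = 135 left.
December 1968 has 31 days: 135 − 31 = 104 left.
January 1969 has 31 days: 104 − 31 = 73 left.
February 1969 has 28 days (1969 is not a leap year): 73 − 28 = 45 left.
March 1969 has 31 days: 45 − 31 = 14 left.
14 days into April 1969 → April 14, 1969.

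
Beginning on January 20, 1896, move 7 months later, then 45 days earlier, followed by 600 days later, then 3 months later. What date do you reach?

Adding 7 months from January 20, 1896:
month 1 + 7 = 8 → August 1896.
Day 20 is valid in August, giving August 20, 1896.
Going back 45 days from August 20, 1896:
Going back 20 days from August 20, 1896 reaches the end of the previous month; 45 − 20 = 25 left.
July 1896 has 31 days; 31 − 25 = 6 → July 6, 1896.
Counting forward 600 days from July 6, 1896:
July has 31 days, so 31 − 6 = 25 days remain after July 6, 1896; 600 − 25 = 575 left.
August 1896 has 31 days: 575 − 31 = 544 left.
September 1896 has 30 days: 544 − 30 = 514 left.
October 1896 has 31 days: 514 − 31 = 483 left.
November 1896 has 30 days: 483 − 30 = 453 left.
December 1896 has 31 days: 453 − 31 = 422 left.
January 1897 has 31 days: 422 − 31 = 391 left.
February 1897 has 28 days (1897 is not a leap year): 391 − 28 = 363 left.
March 1897 has 31 days: 363 − 31 = 332 left.
April 1897 has 30 days: 332 − 30 = 302 left.
May 1897 has 31 days: 302 − 31 = 271 left.
June 1897 has 30 days: 271 − 30 = 241 left.
July 1897 has 31 days: 241 − 31 = 210 left.
August 1897 has 31 days: 210 − 31 = 179 left.
September 1897 has 30 days: 179 − 30 = 149 left.
October 1897 has 31 days: 149 − 31 = 118 left.
November 1897 has 30 days: 118 − 30 = 88 left.
December 1897 has 31 days: 88 − 31 = 57 left.
January 1898 has 31 days: 57 − 31 = 26 left.
26 days into February 1898 → February 26, 1898.
Adding 3 months from February 26, 1898:
month 2 + 3 = 5 → May 1898.
Day 26 is valid in May, giving May 26, 1898.

May 26, 1898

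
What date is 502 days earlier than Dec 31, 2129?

Going back 502 days from December 31, 2129.
Going back 31 days from December 31, 2129 reaches the end of the previous month; 502 − 31 = 471 left.
November 2129 has 30 days: 471 − 30 = 441 left.
October 2129 has 31 days: 441 − 31 = 410 left.
September 2129 has 30 days: 410 − 30 = 380 left.
August 2129 has 31 days: 380 − 31 = 349 left.
July 2129 has 31 days: 349 − 31 = 318 left.
June 2129 has 30 days: 318 − 30 = 288 left.
May 2129 has 31 days: 288 − 31 = 257 left.
April 2129 has 30 days: 257 − 30 = 227 left.
March 2129 has 31 days: 227 − 31 = 196 left.
February 2129 has 28 days (2129 is not a leap year): 196 − 28 = 168 left.
January 2129 has 31 days: 168 − 31 = 137 left.
December 2128 has 31 days: 137 − 31 = 106 left.
November 2128 has 30 days: 106 − 30 = 76 left.
October 2128 has 31 days: 76 − 31 = 45 left.
September 2128 has 30 days: 45 − 30 = 15 left.
August 2128 has 31 days; 31 − 15 = 16 → August 16, 2128.

August 16, 2128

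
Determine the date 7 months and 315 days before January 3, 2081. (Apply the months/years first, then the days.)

July 24, 2079

Counting back 7 months and 315 days from January 3, 2081: first the month/year part, then the days.
month 1 − 7 = -6, which is month 6 of year 2080 → June 2080.
Day 3 is valid in June, giving June 3, 2080.
Now subtract 315 days from June 3, 2080.
Going back 3 days from June 3, 2080 reaches the end of the previous month; 315 − 3 = 312 left.
May 2080 has 31 days: 312 − 31 = 281 left.
April 2080 has 30 days: 281 − 30 = 251 left.
March 2080 has 31 days: 251 − 31 = 220 left.
February 2080 has 29 days (2080 is a leap year): 220 − 29 = 191 left.
January 2080 has 31 days: 191 − 31 = 160 left.
December 2079 has 31 days: 160 − 31 = 129 left.
November 2079 has 30 days: 129 − 30 = 99 left.
October 2079 has 31 days: 99 − 31 = 68 left.
September 2079 has 30 days: 68 − 30 = 38 left.
August 2079 has 31 days: 38 − 31 = 7 left.
July 2079 has 31 days; 31 − 7 = 24 → July 24, 2079.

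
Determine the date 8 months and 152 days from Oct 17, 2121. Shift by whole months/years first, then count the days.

Counting forward 8 months and 152 days from October 17, 2121: first the month/year part, then the days.
month 10 + 8 = 18, which is month 6 of year 2122 → June 2122.
Day 17 is valid in June, giving June 17, 2122.
Now add 152 days from June 17, 2122.
June has 30 days, so 30 − 17 = 13 days remain after June 17, 2122; 152 − 13 = 139 left.
July 2122 has 31 days: 139 − 31 = 108 left.
August 2122 has 31 days: 108 − 31 = 77 left.
September 2122 has 30 days: 77 − 30 = 47 left.
October 2122 has 31 days: 47 − 31 = 16 left.
16 days into November 2122 → November 16, 2122.

November 16, 2122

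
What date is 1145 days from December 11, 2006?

Counting forward 1145 days from December 11, 2006.
December has 31 days, so 31 − 11 = 20 days remain after December 11, 2006; 1145 − 20 = 1125 left.
January 2007 has 31 days: 1125 − 31 = 1094 left.
February 2007 has 28 days (2007 is not a leap year): 1094 − 28 = 1066 left.
March 2007 has 31 days: 1066 − 31 = 1035 left.
April 2007 has 30 days: 1035 − 30 = 1005 left.
May 2007 has 31 days: 1005 − 31 = 974 left.
June 2007 has 30 days: 974 − 30 = 944 left.
July 2007 has 31 days: 944 − 31 = 913 left.
August 2007 has 31 days: 913 − 31 = 882 left.
September 2007 has 30 days: 882 − 30 = 852 left.
October 2007 has 31 days: 852 − 31 = 821 left.
November 2007 has 30 days: 821 − 30 = 791 left.
December 2007 has 31 days: 791 − 31 = 760 left.
January 2008 has 31 days: 760 − 31 = 729 left.
February 2008 has 29 days (2008 is a leap year): 729 − 29 = 700 left.
March 2008 has 31 days: 700 − 31 = 669 left.
April 2008 has 30 days: 669 − 30 = 639 left.
May 2008 has 31 days: 639 − 31 = 608 left.
June 2008 has 30 days: 608 − 30 = 578 left.
July 2008 has 31 days: 578 − 31 = 547 left.
August 2008 has 31 days: 547 − 31 = 516 left.
September 2008 has 30 days: 516 − 30 = 486 left.
October 2008 has 31 days: 486 − 31 = 455 left.
November 2008 has 30 days: 455 − 30 = 425 left.
December 2008 has 31 days: 425 − 31 = 394 left.
January 2009 has 31 days: 394 − 31 = 363 left.
February 2009 has 28 days (2009 is not a leap year): 363 − 28 = 335 left.
March 2009 has 31 days: 335 − 31 = 304 left.
April 2009 has 30 days: 304 − 30 = 274 left.
May 2009 has 31 days: 274 − 31 = 243 left.
June 2009 has 30 days: 243 − 30 = 213 left.
July 2009 has 31 days: 213 − 31 = 182 left.
August 2009 has 31 days: 182 − 31 = 151 left.
September 2009 has 30 days: 151 − 30 = 121 left.
October 2009 has 31 days: 121 − 31 = 90 left.
November 2009 has 30 days: 90 − 30 = 60 left.
December 2009 has 31 days: 60 − 31 = 29 left.
29 days into January 2010 → January 29, 2010.

January 29, 2010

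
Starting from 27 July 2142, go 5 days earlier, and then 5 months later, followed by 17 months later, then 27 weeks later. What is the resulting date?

Going back 5 days from July 27, 2142:
27 − 5 = 22, still in July 2142.
Adding 5 months from July 22, 2142:
month 7 + 5 = 12 → December 2142.
Day 22 is valid in December, giving December 22, 2142.
Advancing 17 months from December 22, 2142:
month 12 + 17 = 29, which is month 5 of year 2144 → May 2144.
Day 22 is valid in May, giving May 22, 2144.
Counting forward 27 weeks (= 189 days) from May 22, 2144:
May has 31 days, so 31 − 22 = 9 days remain after May 22, 2144; 189 − 9 = 180 left.
June 2144 has 30 days: 180 − 30 = 150 left.
July 2144 has 31 days: 150 − 31 = 119 left.
August 2144 has 31 days: 119 − 31 = 88 left.
September 2144 has 30 days: 88 − 30 = 58 left.
October 2144 has 31 days: 58 − 31 = 27 left.
27 days into November 2144 → November 27, 2144.

November 27, 2144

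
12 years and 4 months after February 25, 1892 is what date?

Adding 12 years and 4 months from February 25, 1892.
+12 years → 1904; month 2 + 4 = 6 → June 1904.
Day 25 is valid in June, giving June 25, 1904.

June 25, 1904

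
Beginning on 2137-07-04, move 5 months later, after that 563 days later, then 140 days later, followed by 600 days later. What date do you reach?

June 29, 2141

Advancing 5 months from July 4, 2137:
month 7 + 5 = 12 → December 2137.
Day 4 is valid in December, giving December 4, 2137.
Counting forward 563 days from December 4, 2137:
December has 31 days, so 31 − 4 = 27 days remain after December 4, 2137; 563 − 27 = 536 left.
January 2138 has 31 days: 536 − 31 = 505 left.
February 2138 has 28 days (2138 is not a leap year): 505 − 28 = 477 left.
March 2138 has 31 days: 477 − 31 = 446 left.
April 2138 has 30 days: 446 − 30 = 416 left.
May 2138 has 31 days: 416 − 31 = 385 left.
June 2138 has 30 days: 385 − 30 = 355 left.
July 2138 has 31 days: 355 − 31 = 324 left.
August 2138 has 31 days: 324 − 31 = 293 left.
September 2138 has 30 days: 293 − 30 = 263 left.
October 2138 has 31 days: 263 − 31 = 232 left.
November 2138 has 30 days: 232 − 30 = 202 left.
December 2138 has 31 days: 202 − 31 = 171 left.
January 2139 has 31 days: 171 − 31 = 140 left.
February 2139 has 28 days (2139 is not a leap year): 140 − 28 = 112 left.
March 2139 has 31 days: 112 − 31 = 81 left.
April 2139 has 30 days: 81 − 30 = 51 left.
May 2139 has 31 days: 51 − 31 = 20 left.
20 days into June 2139 → June 20, 2139.
Advancing 140 days from June 20, 2139:
June has 30 days, so 30 − 20 = 10 days remain after June 20, 2139; 140 − 10 = 130 left.
July 2139 has 31 days: 130 − 31 = 99 left.
August 2139 has 31 days: 99 − 31 = 68 left.
September 2139 has 30 days: 68 − 30 = 38 left.
October 2139 has 31 days: 38 − 31 = 7 left.
7 days into November 2139 → November 7, 2139.
Counting forward 600 days from November 7, 2139:
November has 30 days, so 30 − 7 = 23 days remain after November 7, 2139; 600 − 23 = 577 left.
December 2139 has 31 days: 577 − 31 = 546 left.
January 2140 has 31 days: 546 − 31 = 515 left.
February 2140 has 29 days (2140 is a leap year): 515 − 29 = 486 left.
March 2140 has 31 days: 486 − 31 = 455 left.
April 2140 has 30 days: 455 − 30 = 425 left.
May 2140 has 31 days: 425 − 31 = 394 left.
June 2140 has 30 days: 394 − 30 = 364 left.
July 2140 has 31 days: 364 − 31 = 333 left.
August 2140 has 31 days: 333 − 31 = 302 left.
September 2140 has 30 days: 302 − 30 = 272 left.
October 2140 has 31 days: 272 − 31 = 241 left.
November 2140 has 30 days: 241 − 30 = 211 left.
December 2140 has 31 days: 211 − 31 = 180 left.
January 2141 has 31 days: 180 − 31 = 149 left.
February 2141 has 28 days (2141 is not a leap year): 149 − 28 = 121 left.
March 2141 has 31 days: 121 − 31 = 90 left.
April 2141 has 30 days: 90 − 30 = 60 left.
May 2141 has 31 days: 60 − 31 = 29 left.
29 days into June 2141 → June 29, 2141.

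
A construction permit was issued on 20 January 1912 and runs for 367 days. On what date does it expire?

Adding 367 days from January 20, 1912.
January has 31 days, so 31 − 20 = 11 days remain after January 20, 1912; 367 − 11 = 356 left.
February 1912 has 29 days (1912 is a leap year): 356 − 29 = 327 left.
March 1912 has 31 days: 327 − 31 = 296 left.
April 1912 has 30 days: 296 − 30 = 266 left.
May 1912 has 31 days: 266 − 31 = 235 left.
June 1912 has 30 days: 235 − 30 = 205 left.
July 1912 has 31 days: 205 − 31 = 174 left.
August 1912 has 31 days: 174 − 31 = 143 left.
September 1912 has 30 days: 143 − 30 = 113 left.
October 1912 has 31 days: 113 − 31 = 82 left.
November 1912 has 30 days: 82 − 30 = 52 left.
December 1912 has 31 days: 52 − 31 = 21 left.
21 days into January 1913 → January 21, 1913.

January 21, 1913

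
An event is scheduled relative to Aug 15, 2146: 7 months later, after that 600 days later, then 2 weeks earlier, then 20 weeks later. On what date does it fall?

Advancing 7 months from August 15, 2146:
month 8 + 7 = 15, which is month 3 of year 2147 → March 2147.
Day 15 is valid in March, giving March 15, 2147.
Adding 600 days from March 15, 2147:
March has 31 days, so 31 − 15 = 16 days remain after March 15, 2147; 600 − 16 = 584 left.
April 2147 has 30 days: 584 − 30 = 554 left.
May 2147 has 31 days: 554 − 31 = 523 left.
June 2147 has 30 days: 523 − 30 = 493 left.
July 2147 has 31 days: 493 − 31 = 462 left.
August 2147 has 31 days: 462 − 31 = 431 left.
September 2147 has 30 days: 431 − 30 = 401 left.
October 2147 has 31 days: 401 − 31 = 370 left.
November 2147 has 30 days: 370 − 30 = 340 left.
December 2147 has 31 days: 340 − 31 = 309 left.
January 2148 has 31 days: 309 − 31 = 278 left.
February 2148 has 29 days (2148 is a leap year): 278 − 29 = 249 left.
March 2148 has 31 days: 249 − 31 = 218 left.
April 2148 has 30 days: 218 − 30 = 188 left.
May 2148 has 31 days: 188 − 31 = 157 left.
June 2148 has 30 days: 157 − 30 = 127 left.
July 2148 has 31 days: 127 − 31 = 96 left.
August 2148 has 31 days: 96 − 31 = 65 left.
September 2148 has 30 days: 65 − 30 = 35 left.
October 2148 has 31 days: 35 − 31 = 4 left.
4 days into November 2148 → November 4, 2148.
Counting back 2 weeks (= 14 days) from November 4, 2148:
Going back 4 days from November 4, 2148 reaches the end of the previous month; 14 − 4 = 10 left.
October 2148 has 31 days; 31 − 10 = 21 → October 21, 2148.
Advancing 20 weeks (= 140 days) from October 21, 2148:
October has 31 days, so 31 − 21 = 10 days remain after October 21, 2148; 140 − 10 = 130 left.
November 2148 has 30 days: 130 − 30 = 100 left.
December 2148 has 31 days: 100 − 31 = 69 left.
January 2149 has 31 days: 69 − 31 = 38 left.
February 2149 has 28 days (2149 is not a leap year): 38 − 28 = 10 left.
10 days into March 2149 → March 10, 2149.

March 10, 2149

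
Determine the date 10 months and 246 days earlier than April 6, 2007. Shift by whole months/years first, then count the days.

October 3, 2005

Going back 10 months and 246 days from April 6, 2007: first the month/year part, then the days.
month 4 − 10 = -6, which is month 6 of year 2006 → June 2006.
Day 6 is valid in June, giving June 6, 2006.
Now subtract 246 days from June 6, 2006.
Going back 6 days from June 6, 2006 reaches the end of the previous month; 246 − 6 = 240 left.
May 2006 has 31 days: 240 − 31 = 209 left.
April 2006 has 30 days: 209 − 30 = 179 left.
March 2006 has 31 days: 179 − 31 = 148 left.
February 2006 has 28 days (2006 is not a leap year): 148 − 28 = 120 left.
January 2006 has 31 days: 120 − 31 = 89 left.
December 2005 has 31 days: 89 − 31 = 58 left.
November 2005 has 30 days: 58 − 30 = 28 left.
October 2005 has 31 days; 31 − 28 = 3 → October 3, 2005.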